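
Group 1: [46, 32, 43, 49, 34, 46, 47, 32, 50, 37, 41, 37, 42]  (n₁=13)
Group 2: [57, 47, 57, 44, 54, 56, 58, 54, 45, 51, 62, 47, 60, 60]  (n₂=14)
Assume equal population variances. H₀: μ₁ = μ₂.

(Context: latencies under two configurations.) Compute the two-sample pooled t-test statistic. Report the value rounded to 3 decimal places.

x̄₁=41.231, s₁=6.313, n₁=13
x̄₂=53.714, s₂=5.954, n₂=14
s_p² = [12·6.313² + 13·5.954²]/25 = 37.5666
SE = √(s_p²·(1/13+1/14)) = 2.3607
t = (41.231−53.714)/2.3607 = -5.2880
df = 25

test statistic = -5.288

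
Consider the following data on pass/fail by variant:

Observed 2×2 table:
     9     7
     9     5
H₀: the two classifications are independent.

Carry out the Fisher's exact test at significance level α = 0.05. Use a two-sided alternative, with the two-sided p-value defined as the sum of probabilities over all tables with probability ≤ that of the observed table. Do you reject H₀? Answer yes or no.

reject H₀: no

Margins: r₁=16, r₂=14, c₁=18, c₂=12, n=30
p_obs = C(16,9)·C(14,9)/C(30,18); sum pmf over tables with pmf ≤ p_obs
p-value (two-sided) = 0.72197
At α=0.05: p ≥ α → fail to reject H₀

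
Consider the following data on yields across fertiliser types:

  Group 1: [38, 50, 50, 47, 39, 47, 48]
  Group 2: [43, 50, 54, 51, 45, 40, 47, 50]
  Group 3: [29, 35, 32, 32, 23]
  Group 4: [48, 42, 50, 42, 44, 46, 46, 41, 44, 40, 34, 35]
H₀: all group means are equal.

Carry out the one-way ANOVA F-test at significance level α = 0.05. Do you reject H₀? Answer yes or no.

reject H₀: yes

Group means [45.57, 47.50, 30.20, 42.67], grand mean 42.562
SSB = Σnᵢ(x̄ᵢ−x̄)² = 1022.694; SSW = ΣΣ(x−x̄ᵢ)² = 635.181
MSB = 1022.694/3 = 340.8980; MSW = 635.181/28 = 22.6850
F = MSB/MSW = 15.0274
df = (3, 28)
p-value (upper-tail) = 0.00001
At α=0.05: p < α → reject H₀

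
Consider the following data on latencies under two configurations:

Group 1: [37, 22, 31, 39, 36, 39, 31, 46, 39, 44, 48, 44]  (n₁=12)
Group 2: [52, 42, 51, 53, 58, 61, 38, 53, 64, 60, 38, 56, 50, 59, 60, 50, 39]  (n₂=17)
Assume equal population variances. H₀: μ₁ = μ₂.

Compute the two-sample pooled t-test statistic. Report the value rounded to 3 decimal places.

x̄₁=38.000, s₁=7.373, n₁=12
x̄₂=52.000, s₂=8.389, n₂=17
s_p² = [11·7.373² + 16·8.389²]/27 = 63.8519
SE = √(s_p²·(1/12+1/17)) = 3.0128
t = (38.000−52.000)/3.0128 = -4.6468
df = 27

test statistic = -4.647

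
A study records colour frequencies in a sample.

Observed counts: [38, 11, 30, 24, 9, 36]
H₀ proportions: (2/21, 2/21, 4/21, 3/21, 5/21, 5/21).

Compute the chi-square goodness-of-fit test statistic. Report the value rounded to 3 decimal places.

test statistic = 61.276

n = 148; E_i = n·p_i = [14.10, 14.10, 28.19, 21.14, 35.24, 35.24]
χ² = (38−14.10)²/14.10 + (11−14.10)²/14.10 + (30−28.19)²/28.19 + (24−21.14)²/21.14 + (9−35.24)²/35.24 + (36−35.24)²/35.24 = 61.2764
df = 5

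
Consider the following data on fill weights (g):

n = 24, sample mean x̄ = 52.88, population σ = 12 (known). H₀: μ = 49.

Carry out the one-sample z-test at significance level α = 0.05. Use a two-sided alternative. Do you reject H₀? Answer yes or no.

SE = σ/√n = 12/√24 = 2.4495
z = (x̄−μ₀)/SE = (52.88−49)/2.4495 = 1.5840
p-value (two-sided) = 0.11319
At α=0.05: p ≥ α → fail to reject H₀

reject H₀: no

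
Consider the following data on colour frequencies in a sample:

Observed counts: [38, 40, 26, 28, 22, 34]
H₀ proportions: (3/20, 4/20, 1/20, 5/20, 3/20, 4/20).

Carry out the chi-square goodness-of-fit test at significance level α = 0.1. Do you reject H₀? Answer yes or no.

reject H₀: yes

n = 188; E_i = n·p_i = [28.20, 37.60, 9.40, 47.00, 28.20, 37.60]
χ² = (38−28.20)²/28.20 + (40−37.60)²/37.60 + (26−9.40)²/9.40 + (28−47.00)²/47.00 + (22−28.20)²/28.20 + (34−37.60)²/37.60 = 42.2624
df = 5
p-value (upper-tail) = 0.00000
At α=0.1: p < α → reject H₀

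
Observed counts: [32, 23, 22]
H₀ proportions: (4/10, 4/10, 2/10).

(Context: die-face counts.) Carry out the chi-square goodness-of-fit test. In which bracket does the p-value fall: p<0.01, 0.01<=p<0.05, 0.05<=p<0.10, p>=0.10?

p-value bracket: 0.05<=p<0.10

n = 77; E_i = n·p_i = [30.80, 30.80, 15.40]
χ² = (32−30.80)²/30.80 + (23−30.80)²/30.80 + (22−15.40)²/15.40 = 4.8506
df = 2
p-value (upper-tail) = 0.08845
→ bracket: 0.05<=p<0.10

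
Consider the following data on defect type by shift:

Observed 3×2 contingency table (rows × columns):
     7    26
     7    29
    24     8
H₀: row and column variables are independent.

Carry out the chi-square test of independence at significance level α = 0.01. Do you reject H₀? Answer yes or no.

reject H₀: yes

Row totals [33, 36, 32], col totals [38, 63], n=101
χ² = (7−12.42)²/12.42 + (26−20.58)²/20.58 + (7−13.54)²/13.54 + (29−22.46)²/22.46 + (24−12.04)²/12.04 + (8−19.96)²/19.96 = 27.9054
df = 2
p-value (upper-tail) = 0.00000
At α=0.01: p < α → reject H₀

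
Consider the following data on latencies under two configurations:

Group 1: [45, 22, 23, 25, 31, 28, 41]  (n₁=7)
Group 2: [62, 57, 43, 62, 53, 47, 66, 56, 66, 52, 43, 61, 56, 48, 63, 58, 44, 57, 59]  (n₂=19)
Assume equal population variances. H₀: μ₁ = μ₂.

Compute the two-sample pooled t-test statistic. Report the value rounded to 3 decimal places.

test statistic = -7.087

x̄₁=30.714, s₁=8.995, n₁=7
x̄₂=55.421, s₂=7.478, n₂=19
s_p² = [6·8.995² + 18·7.478²]/24 = 62.1692
SE = √(s_p²·(1/7+1/19)) = 3.4862
t = (30.714−55.421)/3.4862 = -7.0871
df = 24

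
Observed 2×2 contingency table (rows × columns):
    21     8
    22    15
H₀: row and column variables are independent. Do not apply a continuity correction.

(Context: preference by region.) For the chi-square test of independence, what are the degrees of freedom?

df = (r−1)(c−1) = (2−1)·(2−1) = 1

degrees of freedom = 1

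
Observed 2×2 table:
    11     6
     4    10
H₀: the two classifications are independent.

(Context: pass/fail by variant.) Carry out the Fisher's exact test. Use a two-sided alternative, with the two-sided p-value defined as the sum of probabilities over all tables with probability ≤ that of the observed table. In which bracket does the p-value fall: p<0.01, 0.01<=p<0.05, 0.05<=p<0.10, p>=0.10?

Margins: r₁=17, r₂=14, c₁=15, c₂=16, n=31
p_obs = C(17,11)·C(14,4)/C(31,15); sum pmf over tables with pmf ≤ p_obs
p-value (two-sided) = 0.07317
→ bracket: 0.05<=p<0.10

p-value bracket: 0.05<=p<0.10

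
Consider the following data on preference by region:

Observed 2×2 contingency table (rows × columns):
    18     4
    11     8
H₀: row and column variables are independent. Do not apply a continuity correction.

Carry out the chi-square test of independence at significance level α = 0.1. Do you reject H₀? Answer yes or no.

Row totals [22, 19], col totals [29, 12], n=41
χ² = (18−15.56)²/15.56 + (4−6.44)²/6.44 + (11−13.44)²/13.44 + (8−5.56)²/5.56 = 2.8186
df = 1
p-value (upper-tail) = 0.09318
At α=0.1: p < α → reject H₀

reject H₀: yes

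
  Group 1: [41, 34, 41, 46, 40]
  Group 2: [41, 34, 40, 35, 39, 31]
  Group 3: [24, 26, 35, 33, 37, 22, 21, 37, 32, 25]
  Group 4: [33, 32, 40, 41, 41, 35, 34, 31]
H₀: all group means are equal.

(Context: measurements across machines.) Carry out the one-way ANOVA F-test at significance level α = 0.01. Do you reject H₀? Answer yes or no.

Group means [40.40, 36.67, 29.20, 35.88], grand mean 34.517
SSB = Σnᵢ(x̄ᵢ−x̄)² = 498.233; SSW = ΣΣ(x−x̄ᵢ)² = 623.008
MSB = 498.233/3 = 166.0777; MSW = 623.008/25 = 24.9203
F = MSB/MSW = 6.6643
df = (3, 25)
p-value (upper-tail) = 0.00185
At α=0.01: p < α → reject H₀

reject H₀: yes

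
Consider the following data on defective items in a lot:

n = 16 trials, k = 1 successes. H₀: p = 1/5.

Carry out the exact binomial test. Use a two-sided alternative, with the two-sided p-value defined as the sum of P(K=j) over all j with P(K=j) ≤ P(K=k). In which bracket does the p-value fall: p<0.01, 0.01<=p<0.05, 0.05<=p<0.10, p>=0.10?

Exact binomial: n=16, k=1, p₀=1/5=0.2000
P(X=j) = C(n,j)·p₀^j·(1−p₀)^(n−j); p = Σ P(X=j) over j with P(X=j) ≤ P(X=1)
p-value (two-sided) = 0.22243
→ bracket: p>=0.10

p-value bracket: p>=0.10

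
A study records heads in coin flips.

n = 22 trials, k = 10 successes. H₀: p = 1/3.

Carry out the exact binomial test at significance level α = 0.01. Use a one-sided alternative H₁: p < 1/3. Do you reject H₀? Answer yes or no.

Exact binomial: n=22, k=10, p₀=1/3=0.3333
P(X≤10) from Σ C(n,i)·p₀^i·(1−p₀)^(n−i)
p-value (one-sided, H₁ less) = 0.92126
At α=0.01: p ≥ α → fail to reject H₀

reject H₀: no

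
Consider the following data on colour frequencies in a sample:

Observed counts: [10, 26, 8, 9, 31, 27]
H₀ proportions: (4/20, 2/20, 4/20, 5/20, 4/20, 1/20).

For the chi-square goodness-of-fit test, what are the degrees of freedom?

degrees of freedom = 5

df = k − 1 = 6 − 1 = 5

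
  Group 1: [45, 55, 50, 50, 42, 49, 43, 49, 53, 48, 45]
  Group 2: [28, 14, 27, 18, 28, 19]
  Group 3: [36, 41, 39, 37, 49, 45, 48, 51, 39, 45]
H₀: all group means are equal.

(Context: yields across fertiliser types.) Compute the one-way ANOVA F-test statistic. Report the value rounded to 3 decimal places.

test statistic = 53.331

Group means [48.09, 22.33, 43.00], grand mean 40.481
SSB = Σnᵢ(x̄ᵢ−x̄)² = 2676.498; SSW = ΣΣ(x−x̄ᵢ)² = 602.242
MSB = 2676.498/2 = 1338.2492; MSW = 602.242/24 = 25.0934
F = MSB/MSW = 53.3306
df = (2, 24)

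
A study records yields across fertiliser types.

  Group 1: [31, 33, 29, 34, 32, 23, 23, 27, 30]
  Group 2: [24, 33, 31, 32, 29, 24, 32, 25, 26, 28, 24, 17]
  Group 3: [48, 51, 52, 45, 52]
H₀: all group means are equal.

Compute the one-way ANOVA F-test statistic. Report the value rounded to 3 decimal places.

test statistic = 54.070

Group means [29.11, 27.08, 49.60], grand mean 32.115
SSB = Σnᵢ(x̄ᵢ−x̄)² = 1913.648; SSW = ΣΣ(x−x̄ᵢ)² = 407.006
MSB = 1913.648/2 = 956.8241; MSW = 407.006/23 = 17.6959
F = MSB/MSW = 54.0704
df = (2, 23)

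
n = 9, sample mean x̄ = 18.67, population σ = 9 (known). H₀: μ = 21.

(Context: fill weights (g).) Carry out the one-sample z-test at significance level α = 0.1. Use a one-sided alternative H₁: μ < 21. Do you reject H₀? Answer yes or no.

reject H₀: no

SE = σ/√n = 9/√9 = 3.0000
z = (x̄−μ₀)/SE = (18.67−21)/3.0000 = -0.7767
p-value (one-sided, H₁ less) = 0.21868
At α=0.1: p ≥ α → fail to reject H₀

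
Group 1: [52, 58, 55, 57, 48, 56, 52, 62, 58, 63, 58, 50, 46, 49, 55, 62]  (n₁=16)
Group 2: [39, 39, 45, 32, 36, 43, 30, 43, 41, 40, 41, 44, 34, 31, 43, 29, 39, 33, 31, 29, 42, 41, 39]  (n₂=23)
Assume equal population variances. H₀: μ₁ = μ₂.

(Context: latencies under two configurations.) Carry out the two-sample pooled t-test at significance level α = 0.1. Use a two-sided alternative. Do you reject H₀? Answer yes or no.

reject H₀: yes

x̄₁=55.062, s₁=5.183, n₁=16
x̄₂=37.565, s₂=5.273, n₂=23
s_p² = [15·5.183² + 22·5.273²]/37 = 27.4213
SE = √(s_p²·(1/16+1/23)) = 1.7047
t = (55.062−37.565)/1.7047 = 10.2640
df = 37
p-value (two-sided) = 0.00000
At α=0.1: p < α → reject H₀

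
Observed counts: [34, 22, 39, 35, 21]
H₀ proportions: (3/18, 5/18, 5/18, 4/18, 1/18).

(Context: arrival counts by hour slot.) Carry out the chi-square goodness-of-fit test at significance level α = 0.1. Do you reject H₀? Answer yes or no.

n = 151; E_i = n·p_i = [25.17, 41.94, 41.94, 33.56, 8.39]
χ² = (34−25.17)²/25.17 + (22−41.94)²/41.94 + (39−41.94)²/41.94 + (35−33.56)²/33.56 + (21−8.39)²/8.39 = 31.8113
df = 4
p-value (upper-tail) = 0.00000
At α=0.1: p < α → reject H₀

reject H₀: yes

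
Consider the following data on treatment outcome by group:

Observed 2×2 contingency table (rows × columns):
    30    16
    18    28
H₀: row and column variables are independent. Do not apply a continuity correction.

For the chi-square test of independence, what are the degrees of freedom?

degrees of freedom = 1

df = (r−1)(c−1) = (2−1)·(2−1) = 1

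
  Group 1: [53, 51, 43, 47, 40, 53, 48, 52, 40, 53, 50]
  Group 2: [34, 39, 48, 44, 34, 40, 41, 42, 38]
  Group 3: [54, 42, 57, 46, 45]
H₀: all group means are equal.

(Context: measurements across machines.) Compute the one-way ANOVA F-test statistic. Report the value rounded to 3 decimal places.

test statistic = 7.655

Group means [48.18, 40.00, 48.80], grand mean 45.360
SSB = Σnᵢ(x̄ᵢ−x̄)² = 405.324; SSW = ΣΣ(x−x̄ᵢ)² = 582.436
MSB = 405.324/2 = 202.6618; MSW = 582.436/22 = 26.4744
F = MSB/MSW = 7.6550
df = (2, 22)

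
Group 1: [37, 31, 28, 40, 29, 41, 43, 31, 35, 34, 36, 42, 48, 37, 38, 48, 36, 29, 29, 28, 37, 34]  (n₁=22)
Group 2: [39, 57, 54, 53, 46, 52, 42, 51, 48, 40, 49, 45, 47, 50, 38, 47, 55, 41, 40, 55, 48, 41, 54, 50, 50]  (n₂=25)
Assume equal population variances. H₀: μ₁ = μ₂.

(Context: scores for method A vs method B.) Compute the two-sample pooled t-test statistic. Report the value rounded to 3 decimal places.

x̄₁=35.955, s₁=5.996, n₁=22
x̄₂=47.680, s₂=5.662, n₂=25
s_p² = [21·5.996² + 24·5.662²]/45 = 33.8754
SE = √(s_p²·(1/22+1/25)) = 1.7014
t = (35.955−47.680)/1.7014 = -6.8916
df = 45

test statistic = -6.892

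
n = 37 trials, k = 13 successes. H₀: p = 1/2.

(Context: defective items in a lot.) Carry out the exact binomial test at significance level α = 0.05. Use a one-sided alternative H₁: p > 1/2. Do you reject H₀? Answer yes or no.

Exact binomial: n=37, k=13, p₀=1/2=0.5000
P(X≥13) from Σ C(n,i)·p₀^i·(1−p₀)^(n−i)
p-value (one-sided, H₁ greater) = 0.97648
At α=0.05: p ≥ α → fail to reject H₀

reject H₀: no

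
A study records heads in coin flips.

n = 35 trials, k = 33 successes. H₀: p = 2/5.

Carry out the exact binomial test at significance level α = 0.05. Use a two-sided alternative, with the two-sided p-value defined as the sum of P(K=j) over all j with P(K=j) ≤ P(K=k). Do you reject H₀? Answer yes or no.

reject H₀: yes

Exact binomial: n=35, k=33, p₀=2/5=0.4000
P(X=j) = C(n,j)·p₀^j·(1−p₀)^(n−j); p = Σ P(X=j) over j with P(X=j) ≤ P(X=33)
p-value (two-sided) = 0.00000
At α=0.05: p < α → reject H₀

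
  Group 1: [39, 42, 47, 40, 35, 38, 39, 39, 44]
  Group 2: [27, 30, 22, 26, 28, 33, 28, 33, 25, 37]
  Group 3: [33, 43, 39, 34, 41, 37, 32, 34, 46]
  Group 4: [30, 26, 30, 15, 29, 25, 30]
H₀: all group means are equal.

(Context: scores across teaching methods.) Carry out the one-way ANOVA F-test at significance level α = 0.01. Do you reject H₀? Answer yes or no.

reject H₀: yes

Group means [40.33, 28.90, 37.67, 26.43], grand mean 33.600
SSB = Σnᵢ(x̄ᵢ−x̄)² = 1137.786; SSW = ΣΣ(x−x̄ᵢ)² = 646.614
MSB = 1137.786/3 = 379.2619; MSW = 646.614/31 = 20.8585
F = MSB/MSW = 18.1826
df = (3, 31)
p-value (upper-tail) = 0.00000
At α=0.01: p < α → reject H₀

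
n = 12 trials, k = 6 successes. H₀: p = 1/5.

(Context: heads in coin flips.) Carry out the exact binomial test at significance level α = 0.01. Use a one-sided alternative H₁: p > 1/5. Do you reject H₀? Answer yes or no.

reject H₀: no

Exact binomial: n=12, k=6, p₀=1/5=0.2000
P(X≥6) from Σ C(n,i)·p₀^i·(1−p₀)^(n−i)
p-value (one-sided, H₁ greater) = 0.01941
At α=0.01: p ≥ α → fail to reject H₀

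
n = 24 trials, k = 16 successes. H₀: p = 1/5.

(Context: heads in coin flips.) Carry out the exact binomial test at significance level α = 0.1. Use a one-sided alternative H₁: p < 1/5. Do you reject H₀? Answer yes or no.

reject H₀: no

Exact binomial: n=24, k=16, p₀=1/5=0.2000
P(X≤16) from Σ C(n,i)·p₀^i·(1−p₀)^(n−i)
p-value (one-sided, H₁ less) = 1.00000
At α=0.1: p ≥ α → fail to reject H₀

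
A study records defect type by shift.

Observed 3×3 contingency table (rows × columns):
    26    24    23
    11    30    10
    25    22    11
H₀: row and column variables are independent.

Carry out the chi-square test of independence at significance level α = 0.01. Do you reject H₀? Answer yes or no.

reject H₀: no

Row totals [73, 51, 58], col totals [62, 76, 44], n=182
χ² = (26−24.87)²/24.87 + (24−30.48)²/30.48 + (23−17.65)²/17.65 + (11−17.37)²/17.37 + (30−21.30)²/21.30 + (10−12.33)²/12.33 + (25−19.76)²/19.76 + (22−24.22)²/24.22 + (11−14.02)²/14.02 = 11.6338
df = 4
p-value (upper-tail) = 0.02029
At α=0.01: p ≥ α → fail to reject H₀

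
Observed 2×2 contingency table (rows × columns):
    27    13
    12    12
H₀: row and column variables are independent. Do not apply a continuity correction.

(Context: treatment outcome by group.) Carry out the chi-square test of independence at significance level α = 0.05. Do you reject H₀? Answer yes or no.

Row totals [40, 24], col totals [39, 25], n=64
χ² = (27−24.38)²/24.38 + (13−15.62)²/15.62 + (12−14.62)²/14.62 + (12−9.38)²/9.38 = 1.9298
df = 1
p-value (upper-tail) = 0.16478
At α=0.05: p ≥ α → fail to reject H₀

reject H₀: no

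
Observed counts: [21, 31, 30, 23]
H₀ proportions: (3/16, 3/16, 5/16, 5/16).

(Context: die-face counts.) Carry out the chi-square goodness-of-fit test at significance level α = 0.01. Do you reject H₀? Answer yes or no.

n = 105; E_i = n·p_i = [19.69, 19.69, 32.81, 32.81]
χ² = (21−19.69)²/19.69 + (31−19.69)²/19.69 + (30−32.81)²/32.81 + (23−32.81)²/32.81 = 9.7632
df = 3
p-value (upper-tail) = 0.02069
At α=0.01: p ≥ α → fail to reject H₀

reject H₀: no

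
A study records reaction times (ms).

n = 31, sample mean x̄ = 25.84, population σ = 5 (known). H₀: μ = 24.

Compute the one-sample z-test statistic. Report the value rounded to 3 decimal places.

test statistic = 2.049

SE = σ/√n = 5/√31 = 0.8980
z = (x̄−μ₀)/SE = (25.84−24)/0.8980 = 2.0489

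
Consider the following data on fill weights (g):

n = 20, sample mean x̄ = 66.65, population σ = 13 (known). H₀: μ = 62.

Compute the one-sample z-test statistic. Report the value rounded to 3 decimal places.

SE = σ/√n = 13/√20 = 2.9069
z = (x̄−μ₀)/SE = (66.65−62)/2.9069 = 1.5996

test statistic = 1.600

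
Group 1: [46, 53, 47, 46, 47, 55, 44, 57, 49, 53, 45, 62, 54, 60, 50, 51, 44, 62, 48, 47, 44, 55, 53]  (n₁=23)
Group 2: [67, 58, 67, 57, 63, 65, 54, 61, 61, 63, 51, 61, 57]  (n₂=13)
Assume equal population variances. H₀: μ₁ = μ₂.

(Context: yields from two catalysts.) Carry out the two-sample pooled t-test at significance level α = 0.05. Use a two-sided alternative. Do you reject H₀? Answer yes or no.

reject H₀: yes

x̄₁=50.957, s₁=5.669, n₁=23
x̄₂=60.385, s₂=4.840, n₂=13
s_p² = [22·5.669² + 12·4.840²]/34 = 29.0598
SE = √(s_p²·(1/23+1/13)) = 1.8705
t = (50.957−60.385)/1.8705 = -5.0404
df = 34
p-value (two-sided) = 0.00002
At α=0.05: p < α → reject H₀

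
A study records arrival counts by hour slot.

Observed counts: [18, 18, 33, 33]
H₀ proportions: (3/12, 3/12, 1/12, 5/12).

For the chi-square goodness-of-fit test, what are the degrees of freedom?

df = k − 1 = 4 − 1 = 3

degrees of freedom = 3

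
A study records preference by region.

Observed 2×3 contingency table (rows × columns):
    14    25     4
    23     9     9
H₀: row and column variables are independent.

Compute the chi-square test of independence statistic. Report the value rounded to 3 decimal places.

test statistic = 11.601

Row totals [43, 41], col totals [37, 34, 13], n=84
χ² = (14−18.94)²/18.94 + (25−17.40)²/17.40 + (4−6.65)²/6.65 + (23−18.06)²/18.06 + (9−16.60)²/16.60 + (9−6.35)²/6.35 = 11.6006
df = 2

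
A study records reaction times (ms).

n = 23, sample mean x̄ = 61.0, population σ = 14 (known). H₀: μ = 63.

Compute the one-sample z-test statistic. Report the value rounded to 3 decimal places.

SE = σ/√n = 14/√23 = 2.9192
z = (x̄−μ₀)/SE = (61.0−63)/2.9192 = -0.6851

test statistic = -0.685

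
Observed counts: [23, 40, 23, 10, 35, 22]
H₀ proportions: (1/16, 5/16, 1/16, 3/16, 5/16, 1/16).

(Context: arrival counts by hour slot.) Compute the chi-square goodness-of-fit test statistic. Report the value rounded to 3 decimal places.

n = 153; E_i = n·p_i = [9.56, 47.81, 9.56, 28.69, 47.81, 9.56]
χ² = (23−9.56)²/9.56 + (40−47.81)²/47.81 + (23−9.56)²/9.56 + (10−28.69)²/28.69 + (35−47.81)²/47.81 + (22−9.56)²/9.56 = 70.8257
df = 5

test statistic = 70.826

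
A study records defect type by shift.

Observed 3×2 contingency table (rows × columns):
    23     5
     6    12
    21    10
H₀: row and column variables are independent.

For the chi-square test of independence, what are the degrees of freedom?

degrees of freedom = 2

df = (r−1)(c−1) = (3−1)·(2−1) = 2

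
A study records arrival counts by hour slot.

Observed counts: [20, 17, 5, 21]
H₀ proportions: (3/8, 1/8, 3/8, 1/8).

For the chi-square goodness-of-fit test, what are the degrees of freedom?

df = k − 1 = 4 − 1 = 3

degrees of freedom = 3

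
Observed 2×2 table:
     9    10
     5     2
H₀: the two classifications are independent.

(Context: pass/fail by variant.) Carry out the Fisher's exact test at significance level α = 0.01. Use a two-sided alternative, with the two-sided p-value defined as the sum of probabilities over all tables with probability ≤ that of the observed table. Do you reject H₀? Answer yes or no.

reject H₀: no

Margins: r₁=19, r₂=7, c₁=14, c₂=12, n=26
p_obs = C(19,9)·C(7,5)/C(26,14); sum pmf over tables with pmf ≤ p_obs
p-value (two-sided) = 0.39130
At α=0.01: p ≥ α → fail to reject H₀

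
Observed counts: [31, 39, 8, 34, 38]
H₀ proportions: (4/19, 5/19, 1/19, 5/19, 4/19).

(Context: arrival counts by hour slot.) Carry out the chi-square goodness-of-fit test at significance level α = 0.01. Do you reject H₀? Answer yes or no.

n = 150; E_i = n·p_i = [31.58, 39.47, 7.89, 39.47, 31.58]
χ² = (31−31.58)²/31.58 + (39−39.47)²/39.47 + (8−7.89)²/7.89 + (34−39.47)²/39.47 + (38−31.58)²/31.58 = 2.0823
df = 4
p-value (upper-tail) = 0.72062
At α=0.01: p ≥ α → fail to reject H₀

reject H₀: no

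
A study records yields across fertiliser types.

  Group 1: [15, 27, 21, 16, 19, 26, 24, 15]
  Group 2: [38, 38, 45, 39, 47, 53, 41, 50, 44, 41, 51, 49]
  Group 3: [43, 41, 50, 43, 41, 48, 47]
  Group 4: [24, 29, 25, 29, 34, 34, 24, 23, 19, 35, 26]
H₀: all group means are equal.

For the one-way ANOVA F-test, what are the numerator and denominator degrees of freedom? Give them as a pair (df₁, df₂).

k = 4 groups, N = 38 total
df = (k−1, N−k) = (4−1, 38−4) = (3, 34)

degrees of freedom = [3, 34]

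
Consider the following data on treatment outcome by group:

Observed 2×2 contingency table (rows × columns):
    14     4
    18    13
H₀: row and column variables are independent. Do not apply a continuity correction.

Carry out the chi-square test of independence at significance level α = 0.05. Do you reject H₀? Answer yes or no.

Row totals [18, 31], col totals [32, 17], n=49
χ² = (14−11.76)²/11.76 + (4−6.24)²/6.24 + (18−20.24)²/20.24 + (13−10.76)²/10.76 = 1.9532
df = 1
p-value (upper-tail) = 0.16224
At α=0.05: p ≥ α → fail to reject H₀

reject H₀: no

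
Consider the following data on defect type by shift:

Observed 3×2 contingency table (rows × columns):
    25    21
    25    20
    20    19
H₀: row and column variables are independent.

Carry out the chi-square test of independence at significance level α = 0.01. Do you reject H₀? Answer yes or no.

Row totals [46, 45, 39], col totals [70, 60], n=130
χ² = (25−24.77)²/24.77 + (21−21.23)²/21.23 + (25−24.23)²/24.23 + (20−20.77)²/20.77 + (20−21.00)²/21.00 + (19−18.00)²/18.00 = 0.1607
df = 2
p-value (upper-tail) = 0.92277
At α=0.01: p ≥ α → fail to reject H₀

reject H₀: no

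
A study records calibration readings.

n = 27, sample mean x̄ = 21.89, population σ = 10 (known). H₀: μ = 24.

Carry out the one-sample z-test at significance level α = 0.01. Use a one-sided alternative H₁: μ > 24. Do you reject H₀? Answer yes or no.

reject H₀: no

SE = σ/√n = 10/√27 = 1.9245
z = (x̄−μ₀)/SE = (21.89−24)/1.9245 = -1.0964
p-value (one-sided, H₁ greater) = 0.86355
At α=0.01: p ≥ α → fail to reject H₀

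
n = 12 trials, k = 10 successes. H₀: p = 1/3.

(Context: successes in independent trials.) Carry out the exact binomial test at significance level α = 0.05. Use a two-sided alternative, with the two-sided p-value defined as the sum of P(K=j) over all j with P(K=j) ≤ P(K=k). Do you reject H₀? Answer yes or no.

reject H₀: yes

Exact binomial: n=12, k=10, p₀=1/3=0.3333
P(X=j) = C(n,j)·p₀^j·(1−p₀)^(n−j); p = Σ P(X=j) over j with P(X=j) ≤ P(X=10)
p-value (two-sided) = 0.00054
At α=0.05: p < α → reject H₀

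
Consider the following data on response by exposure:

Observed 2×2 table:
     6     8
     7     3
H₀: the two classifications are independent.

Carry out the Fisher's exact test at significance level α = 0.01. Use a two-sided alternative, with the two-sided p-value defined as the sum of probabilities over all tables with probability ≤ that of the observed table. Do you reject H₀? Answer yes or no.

Margins: r₁=14, r₂=10, c₁=13, c₂=11, n=24
p_obs = C(14,6)·C(10,7)/C(24,13); sum pmf over tables with pmf ≤ p_obs
p-value (two-sided) = 0.23967
At α=0.01: p ≥ α → fail to reject H₀

reject H₀: no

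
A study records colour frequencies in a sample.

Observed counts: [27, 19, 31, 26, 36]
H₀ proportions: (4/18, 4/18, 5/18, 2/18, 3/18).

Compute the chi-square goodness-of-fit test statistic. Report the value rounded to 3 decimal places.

n = 139; E_i = n·p_i = [30.89, 30.89, 38.61, 15.44, 23.17]
χ² = (27−30.89)²/30.89 + (19−30.89)²/30.89 + (31−38.61)²/38.61 + (26−15.44)²/15.44 + (36−23.17)²/23.17 = 20.8892
df = 4

test statistic = 20.889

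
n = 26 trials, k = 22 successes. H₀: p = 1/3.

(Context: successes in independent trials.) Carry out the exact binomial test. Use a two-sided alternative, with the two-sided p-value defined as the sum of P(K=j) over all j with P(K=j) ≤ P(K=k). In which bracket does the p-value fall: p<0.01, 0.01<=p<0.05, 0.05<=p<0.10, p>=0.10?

Exact binomial: n=26, k=22, p₀=1/3=0.3333
P(X=j) = C(n,j)·p₀^j·(1−p₀)^(n−j); p = Σ P(X=j) over j with P(X=j) ≤ P(X=22)
p-value (two-sided) = 0.00000
→ bracket: p<0.01

p-value bracket: p<0.01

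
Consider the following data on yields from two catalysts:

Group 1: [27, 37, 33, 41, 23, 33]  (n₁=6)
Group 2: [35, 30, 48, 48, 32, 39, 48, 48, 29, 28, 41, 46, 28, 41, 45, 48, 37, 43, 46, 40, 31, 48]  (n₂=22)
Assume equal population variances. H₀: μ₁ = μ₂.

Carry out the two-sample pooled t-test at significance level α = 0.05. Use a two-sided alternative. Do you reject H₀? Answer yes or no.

x̄₁=32.333, s₁=6.532, n₁=6
x̄₂=39.955, s₂=7.499, n₂=22
s_p² = [5·6.532² + 21·7.499²]/26 = 53.6265
SE = √(s_p²·(1/6+1/22)) = 3.3727
t = (32.333−39.955)/3.3727 = -2.2597
df = 26
p-value (two-sided) = 0.03245
At α=0.05: p < α → reject H₀

reject H₀: yes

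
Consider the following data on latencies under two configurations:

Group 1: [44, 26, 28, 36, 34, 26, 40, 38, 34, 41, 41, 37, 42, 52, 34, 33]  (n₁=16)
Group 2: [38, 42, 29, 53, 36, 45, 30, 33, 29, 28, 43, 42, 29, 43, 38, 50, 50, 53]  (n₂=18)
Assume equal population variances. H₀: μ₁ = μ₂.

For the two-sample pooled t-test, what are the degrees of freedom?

degrees of freedom = 32

df = n₁ + n₂ − 2 = 16 + 18 − 2 = 32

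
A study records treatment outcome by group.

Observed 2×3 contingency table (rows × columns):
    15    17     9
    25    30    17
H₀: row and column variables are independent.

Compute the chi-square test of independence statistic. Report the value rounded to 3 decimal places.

Row totals [41, 72], col totals [40, 47, 26], n=113
χ² = (15−14.51)²/14.51 + (17−17.05)²/17.05 + (9−9.43)²/9.43 + (25−25.49)²/25.49 + (30−29.95)²/29.95 + (17−16.57)²/16.57 = 0.0572
df = 2

test statistic = 0.057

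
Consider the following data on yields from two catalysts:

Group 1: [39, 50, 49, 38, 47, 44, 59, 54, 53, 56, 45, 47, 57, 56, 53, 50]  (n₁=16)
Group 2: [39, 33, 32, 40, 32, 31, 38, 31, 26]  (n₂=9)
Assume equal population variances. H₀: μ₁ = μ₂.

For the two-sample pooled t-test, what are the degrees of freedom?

df = n₁ + n₂ − 2 = 16 + 9 − 2 = 23

degrees of freedom = 23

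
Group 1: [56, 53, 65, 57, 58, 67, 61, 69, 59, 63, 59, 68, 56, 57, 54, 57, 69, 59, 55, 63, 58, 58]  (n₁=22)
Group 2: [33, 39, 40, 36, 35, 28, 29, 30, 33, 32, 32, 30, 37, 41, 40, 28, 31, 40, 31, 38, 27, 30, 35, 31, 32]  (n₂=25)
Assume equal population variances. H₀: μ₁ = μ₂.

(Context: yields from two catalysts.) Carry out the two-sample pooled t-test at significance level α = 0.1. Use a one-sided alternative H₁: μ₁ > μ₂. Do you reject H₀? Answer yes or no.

x̄₁=60.045, s₁=4.894, n₁=22
x̄₂=33.520, s₂=4.293, n₂=25
s_p² = [21·4.894² + 24·4.293²]/45 = 21.0043
SE = √(s_p²·(1/22+1/25)) = 1.3397
t = (60.045−33.520)/1.3397 = 19.7989
df = 45
p-value (one-sided, H₁ greater) = 0.00000
At α=0.1: p < α → reject H₀

reject H₀: yes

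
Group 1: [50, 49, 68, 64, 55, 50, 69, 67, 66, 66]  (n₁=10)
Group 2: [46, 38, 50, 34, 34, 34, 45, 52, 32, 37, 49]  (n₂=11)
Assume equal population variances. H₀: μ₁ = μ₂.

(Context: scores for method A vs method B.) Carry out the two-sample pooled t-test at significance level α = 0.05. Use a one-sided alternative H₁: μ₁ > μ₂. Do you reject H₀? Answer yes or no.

x̄₁=60.400, s₁=8.343, n₁=10
x̄₂=41.000, s₂=7.483, n₂=11
s_p² = [9·8.343² + 10·7.483²]/19 = 62.4421
SE = √(s_p²·(1/10+1/11)) = 3.4526
t = (60.400−41.000)/3.4526 = 5.6189
df = 19
p-value (one-sided, H₁ greater) = 0.00001
At α=0.05: p < α → reject H₀

reject H₀: yes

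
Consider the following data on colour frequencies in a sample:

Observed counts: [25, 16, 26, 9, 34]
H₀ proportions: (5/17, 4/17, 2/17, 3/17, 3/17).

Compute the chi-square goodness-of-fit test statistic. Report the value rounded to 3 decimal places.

test statistic = 35.170

n = 110; E_i = n·p_i = [32.35, 25.88, 12.94, 19.41, 19.41]
χ² = (25−32.35)²/32.35 + (16−25.88)²/25.88 + (26−12.94)²/12.94 + (9−19.41)²/19.41 + (34−19.41)²/19.41 = 35.1697
df = 4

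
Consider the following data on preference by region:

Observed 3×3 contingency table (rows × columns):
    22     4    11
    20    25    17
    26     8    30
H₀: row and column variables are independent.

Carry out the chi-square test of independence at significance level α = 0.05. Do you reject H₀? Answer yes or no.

reject H₀: yes

Row totals [37, 62, 64], col totals [68, 37, 58], n=163
χ² = (22−15.44)²/15.44 + (4−8.40)²/8.40 + (11−13.17)²/13.17 + (20−25.87)²/25.87 + (25−14.07)²/14.07 + (17−22.06)²/22.06 + (26−26.70)²/26.70 + (8−14.53)²/14.53 + (30−22.77)²/22.77 = 21.6706
df = 4
p-value (upper-tail) = 0.00023
At α=0.05: p < α → reject H₀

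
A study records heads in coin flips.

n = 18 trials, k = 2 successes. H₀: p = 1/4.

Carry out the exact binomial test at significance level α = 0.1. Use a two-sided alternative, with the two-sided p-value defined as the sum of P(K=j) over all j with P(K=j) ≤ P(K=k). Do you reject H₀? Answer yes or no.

Exact binomial: n=18, k=2, p₀=1/4=0.2500
P(X=j) = C(n,j)·p₀^j·(1−p₀)^(n−j); p = Σ P(X=j) over j with P(X=j) ≤ P(X=2)
p-value (two-sided) = 0.27429
At α=0.1: p ≥ α → fail to reject H₀

reject H₀: no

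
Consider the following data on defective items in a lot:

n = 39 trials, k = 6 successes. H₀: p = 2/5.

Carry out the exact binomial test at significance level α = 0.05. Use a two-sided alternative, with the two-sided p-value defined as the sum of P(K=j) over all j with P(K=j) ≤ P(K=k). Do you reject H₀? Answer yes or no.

reject H₀: yes

Exact binomial: n=39, k=6, p₀=2/5=0.4000
P(X=j) = C(n,j)·p₀^j·(1−p₀)^(n−j); p = Σ P(X=j) over j with P(X=j) ≤ P(X=6)
p-value (two-sided) = 0.00154
At α=0.05: p < α → reject H₀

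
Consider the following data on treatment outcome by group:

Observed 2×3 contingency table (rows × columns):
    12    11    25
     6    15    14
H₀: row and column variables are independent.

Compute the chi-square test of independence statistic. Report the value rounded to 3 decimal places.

Row totals [48, 35], col totals [18, 26, 39], n=83
χ² = (12−10.41)²/10.41 + (11−15.04)²/15.04 + (25−22.55)²/22.55 + (6−7.59)²/7.59 + (15−10.96)²/10.96 + (14−16.45)²/16.45 = 3.7744
df = 2

test statistic = 3.774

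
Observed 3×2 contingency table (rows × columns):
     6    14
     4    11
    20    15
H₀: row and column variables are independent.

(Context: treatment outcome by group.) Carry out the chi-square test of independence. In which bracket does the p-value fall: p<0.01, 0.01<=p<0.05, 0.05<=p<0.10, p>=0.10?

Row totals [20, 15, 35], col totals [30, 40], n=70
χ² = (6−8.57)²/8.57 + (14−11.43)²/11.43 + (4−6.43)²/6.43 + (11−8.57)²/8.57 + (20−15.00)²/15.00 + (15−20.00)²/20.00 = 5.8722
df = 2
p-value (upper-tail) = 0.05307
→ bracket: 0.05<=p<0.10

p-value bracket: 0.05<=p<0.10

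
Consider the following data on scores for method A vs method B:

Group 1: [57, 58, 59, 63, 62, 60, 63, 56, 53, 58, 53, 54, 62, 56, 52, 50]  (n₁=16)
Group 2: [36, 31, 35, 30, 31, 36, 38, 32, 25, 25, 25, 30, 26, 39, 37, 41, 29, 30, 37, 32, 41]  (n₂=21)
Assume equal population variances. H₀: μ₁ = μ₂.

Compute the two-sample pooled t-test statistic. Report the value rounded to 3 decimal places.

test statistic = 15.616

x̄₁=57.250, s₁=4.107, n₁=16
x̄₂=32.667, s₂=5.170, n₂=21
s_p² = [15·4.107² + 20·5.170²]/35 = 22.5048
SE = √(s_p²·(1/16+1/21)) = 1.5742
t = (57.250−32.667)/1.5742 = 15.6161
df = 35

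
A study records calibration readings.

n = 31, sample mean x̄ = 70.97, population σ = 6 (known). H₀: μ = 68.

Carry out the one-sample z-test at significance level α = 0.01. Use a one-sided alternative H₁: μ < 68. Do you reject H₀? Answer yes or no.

reject H₀: no

SE = σ/√n = 6/√31 = 1.0776
z = (x̄−μ₀)/SE = (70.97−68)/1.0776 = 2.7560
p-value (one-sided, H₁ less) = 0.99707
At α=0.01: p ≥ α → fail to reject H₀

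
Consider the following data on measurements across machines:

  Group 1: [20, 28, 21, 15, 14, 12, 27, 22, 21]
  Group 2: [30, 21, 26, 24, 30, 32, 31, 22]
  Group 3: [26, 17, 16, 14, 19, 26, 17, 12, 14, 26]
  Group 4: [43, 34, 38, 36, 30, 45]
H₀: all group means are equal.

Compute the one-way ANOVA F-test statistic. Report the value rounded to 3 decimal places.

test statistic = 19.601

Group means [20.00, 27.00, 18.70, 37.67], grand mean 24.515
SSB = Σnᵢ(x̄ᵢ−x̄)² = 1608.809; SSW = ΣΣ(x−x̄ᵢ)² = 793.433
MSB = 1608.809/3 = 536.2697; MSW = 793.433/29 = 27.3598
F = MSB/MSW = 19.6007
df = (3, 29)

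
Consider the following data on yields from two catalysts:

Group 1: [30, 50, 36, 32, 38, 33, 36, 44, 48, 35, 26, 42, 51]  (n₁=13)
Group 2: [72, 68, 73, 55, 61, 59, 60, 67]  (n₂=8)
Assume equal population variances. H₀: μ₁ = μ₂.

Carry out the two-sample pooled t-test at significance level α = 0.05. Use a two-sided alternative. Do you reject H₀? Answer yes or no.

x̄₁=38.538, s₁=7.891, n₁=13
x̄₂=64.375, s₂=6.545, n₂=8
s_p² = [12·7.891² + 7·6.545²]/19 = 55.1108
SE = √(s_p²·(1/13+1/8)) = 3.3359
t = (38.538−64.375)/3.3359 = -7.7450
df = 19
p-value (two-sided) = 0.00000
At α=0.05: p < α → reject H₀

reject H₀: yes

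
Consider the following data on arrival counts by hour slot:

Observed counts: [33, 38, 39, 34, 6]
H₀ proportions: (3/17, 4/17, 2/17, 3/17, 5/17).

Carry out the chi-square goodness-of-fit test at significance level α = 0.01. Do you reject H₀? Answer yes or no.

n = 150; E_i = n·p_i = [26.47, 35.29, 17.65, 26.47, 44.12]
χ² = (33−26.47)²/26.47 + (38−35.29)²/35.29 + (39−17.65)²/17.65 + (34−26.47)²/26.47 + (6−44.12)²/44.12 = 62.7304
df = 4
p-value (upper-tail) = 0.00000
At α=0.01: p < α → reject H₀

reject H₀: yes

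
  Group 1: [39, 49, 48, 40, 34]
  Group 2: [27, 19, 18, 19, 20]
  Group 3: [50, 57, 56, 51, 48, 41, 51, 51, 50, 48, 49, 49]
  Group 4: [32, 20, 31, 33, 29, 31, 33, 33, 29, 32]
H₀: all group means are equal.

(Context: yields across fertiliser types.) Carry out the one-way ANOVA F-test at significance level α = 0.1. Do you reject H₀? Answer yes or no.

Group means [42.00, 20.60, 50.08, 30.30], grand mean 38.031
SSB = Σnᵢ(x̄ᵢ−x̄)² = 3938.752; SSW = ΣΣ(x−x̄ᵢ)² = 532.217
MSB = 3938.752/3 = 1312.9174; MSW = 532.217/28 = 19.0077
F = MSB/MSW = 69.0728
df = (3, 28)
p-value (upper-tail) = 0.00000
At α=0.1: p < α → reject H₀

reject H₀: yes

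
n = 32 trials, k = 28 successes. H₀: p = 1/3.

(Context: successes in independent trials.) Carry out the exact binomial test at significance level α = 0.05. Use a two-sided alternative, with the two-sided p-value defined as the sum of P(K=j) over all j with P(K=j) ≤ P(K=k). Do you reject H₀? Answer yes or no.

reject H₀: yes

Exact binomial: n=32, k=28, p₀=1/3=0.3333
P(X=j) = C(n,j)·p₀^j·(1−p₀)^(n−j); p = Σ P(X=j) over j with P(X=j) ≤ P(X=28)
p-value (two-sided) = 0.00000
At α=0.05: p < α → reject H₀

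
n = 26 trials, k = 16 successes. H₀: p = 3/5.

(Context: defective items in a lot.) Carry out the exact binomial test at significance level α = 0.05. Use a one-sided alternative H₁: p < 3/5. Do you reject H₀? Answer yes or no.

reject H₀: no

Exact binomial: n=26, k=16, p₀=3/5=0.6000
P(X≤16) from Σ C(n,i)·p₀^i·(1−p₀)^(n−i)
p-value (one-sided, H₁ less) = 0.63582
At α=0.05: p ≥ α → fail to reject H₀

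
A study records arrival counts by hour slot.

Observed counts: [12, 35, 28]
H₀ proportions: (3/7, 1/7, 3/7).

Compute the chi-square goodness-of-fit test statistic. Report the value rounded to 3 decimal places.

test statistic = 68.204

n = 75; E_i = n·p_i = [32.14, 10.71, 32.14]
χ² = (12−32.14)²/32.14 + (35−10.71)²/10.71 + (28−32.14)²/32.14 = 68.2044
df = 2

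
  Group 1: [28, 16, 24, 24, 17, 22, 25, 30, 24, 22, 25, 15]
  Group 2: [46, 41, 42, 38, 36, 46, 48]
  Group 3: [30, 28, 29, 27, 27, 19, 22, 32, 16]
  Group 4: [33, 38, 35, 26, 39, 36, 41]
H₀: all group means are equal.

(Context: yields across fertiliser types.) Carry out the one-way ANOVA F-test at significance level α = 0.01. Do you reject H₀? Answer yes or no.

Group means [22.67, 42.43, 25.56, 35.43], grand mean 29.914
SSB = Σnᵢ(x̄ᵢ−x̄)² = 2110.425; SSW = ΣΣ(x−x̄ᵢ)² = 730.317
MSB = 2110.425/3 = 703.4751; MSW = 730.317/31 = 23.5586
F = MSB/MSW = 29.8606
df = (3, 31)
p-value (upper-tail) = 0.00000
At α=0.01: p < α → reject H₀

reject H₀: yes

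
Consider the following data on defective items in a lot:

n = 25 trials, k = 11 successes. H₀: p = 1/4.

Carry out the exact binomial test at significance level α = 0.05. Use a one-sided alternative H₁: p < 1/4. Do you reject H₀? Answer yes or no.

Exact binomial: n=25, k=11, p₀=1/4=0.2500
P(X≤11) from Σ C(n,i)·p₀^i·(1−p₀)^(n−i)
p-value (one-sided, H₁ less) = 0.98927
At α=0.05: p ≥ α → fail to reject H₀

reject H₀: no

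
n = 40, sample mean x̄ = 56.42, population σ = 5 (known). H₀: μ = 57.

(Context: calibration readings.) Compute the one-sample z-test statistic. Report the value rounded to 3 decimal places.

test statistic = -0.734

SE = σ/√n = 5/√40 = 0.7906
z = (x̄−μ₀)/SE = (56.42−57)/0.7906 = -0.7336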